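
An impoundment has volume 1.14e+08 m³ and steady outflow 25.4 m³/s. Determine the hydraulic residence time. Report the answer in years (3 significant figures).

Q = 25.4 m³/s × 3.156e+07 s/yr = 8.016e+08 m³/yr.
Hydraulic residence time τ = V/Q = 1.14e+08/8.016e+08 = 0.1422 yr.

0.142 yr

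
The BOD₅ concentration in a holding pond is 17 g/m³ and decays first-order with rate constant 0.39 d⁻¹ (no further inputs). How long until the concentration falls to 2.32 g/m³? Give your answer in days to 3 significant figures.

t = ln(C₀/C)/k = ln(17/2.32)/0.39 = 1.992/0.39 = 5.107 d.

5.11 d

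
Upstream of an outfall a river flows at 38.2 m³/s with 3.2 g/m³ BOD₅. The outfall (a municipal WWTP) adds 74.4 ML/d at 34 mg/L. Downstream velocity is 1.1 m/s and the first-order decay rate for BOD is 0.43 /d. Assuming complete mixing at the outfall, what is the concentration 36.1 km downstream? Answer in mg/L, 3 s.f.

74.4 ML/d = 0.8611 m³/s.
After complete mixing, C₀ = (0.8611·34 + 38.2·3.2) / 39.06 = 3.879 mg/L.
Travel time t = 3.61e+04 m / 1.1 m/s = 3.282e+04 s = 0.3798 d.
C = 3.879·exp(−0.43·0.3798) = 3.879·0.8493 = 3.294 mg/L.

3.29 mg/L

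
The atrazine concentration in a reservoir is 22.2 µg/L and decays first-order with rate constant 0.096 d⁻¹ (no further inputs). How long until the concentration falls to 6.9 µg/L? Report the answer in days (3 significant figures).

12.2 d

t = ln(C₀/C)/k = ln(22.2/6.9)/0.096 = 1.169/0.096 = 12.17 d.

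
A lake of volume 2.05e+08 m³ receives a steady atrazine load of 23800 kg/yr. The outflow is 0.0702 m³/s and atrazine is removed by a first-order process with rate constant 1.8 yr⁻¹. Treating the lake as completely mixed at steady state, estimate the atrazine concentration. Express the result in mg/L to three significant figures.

Outflow Q = 0.0702 m³/s × 3.156e+07 s/yr = 2.215e+06 m³/yr.
Steady-state CSTR mass balance: W = Q·C + k·V·C, so C = W/(Q + kV).
Q + kV = 2.215e+06 + 1.8·2.05e+08 = 3.712e+08 m³/yr.
C = 23800/3.712e+08 = 6.411e-05 kg/m³ = 0.06411 mg/L.

0.0641 mg/L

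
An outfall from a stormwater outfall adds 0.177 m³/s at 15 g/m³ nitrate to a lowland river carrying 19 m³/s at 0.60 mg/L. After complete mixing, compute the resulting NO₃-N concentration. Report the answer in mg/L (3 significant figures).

By mass balance at complete mixing, C = (0.177·15 + 19·0.6) / (0.177 + 19) = 14.05/19.18 = 0.7329 mg/L.

0.733 mg/L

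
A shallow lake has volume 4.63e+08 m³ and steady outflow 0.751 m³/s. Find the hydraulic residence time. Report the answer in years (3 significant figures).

Q = 0.751 m³/s × 3.156e+07 s/yr = 2.37e+07 m³/yr.
Hydraulic residence time τ = V/Q = 4.63e+08/2.37e+07 = 19.54 yr.

19.5 yr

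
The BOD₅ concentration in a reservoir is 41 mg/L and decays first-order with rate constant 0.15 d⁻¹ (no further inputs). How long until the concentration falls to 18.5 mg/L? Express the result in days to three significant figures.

t = ln(C₀/C)/k = ln(41/18.5)/0.15 = 0.7958/0.15 = 5.305 d.

5.31 d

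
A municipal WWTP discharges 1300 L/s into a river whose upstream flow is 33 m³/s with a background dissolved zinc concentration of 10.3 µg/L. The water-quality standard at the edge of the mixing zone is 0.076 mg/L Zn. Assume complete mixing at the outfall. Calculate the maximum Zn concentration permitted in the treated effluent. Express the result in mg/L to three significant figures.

1.74 mg/L

1300 L/s = 1.3 m³/s.
10.3 µg/L = 0.0103 mg/L.
Mass balance: 0.076·34.3 = 1.3·Cₑ + 33·0.0103.
Cₑ = (2.607 − 0.3399) / 1.3 = 1.744 mg/L.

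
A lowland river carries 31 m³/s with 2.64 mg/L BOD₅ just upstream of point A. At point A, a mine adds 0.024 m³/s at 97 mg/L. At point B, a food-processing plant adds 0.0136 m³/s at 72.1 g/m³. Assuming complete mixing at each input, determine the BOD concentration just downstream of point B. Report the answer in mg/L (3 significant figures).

2.74 mg/L

After input A: C = (31·2.64 + 0.024·97) / 31.02 = 2.713 mg/L.
After input B: C = (31.02·2.713 + 0.0136·72.1) / 31.04 = 2.743 mg/L.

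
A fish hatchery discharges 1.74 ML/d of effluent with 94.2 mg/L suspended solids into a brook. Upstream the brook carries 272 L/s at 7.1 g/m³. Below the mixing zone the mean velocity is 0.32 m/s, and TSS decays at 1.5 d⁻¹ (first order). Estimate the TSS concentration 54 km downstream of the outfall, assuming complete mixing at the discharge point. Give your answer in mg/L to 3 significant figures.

1.74 ML/d = 0.02014 m³/s.
272 L/s = 0.272 m³/s.
After complete mixing, C₀ = (0.02014·94.2 + 0.272·7.1) / 0.2921 = 13.1 mg/L.
Travel time t = 5.4e+04 m / 0.32 m/s = 1.688e+05 s = 1.953 d.
C = 13.1·exp(−1.5·1.953) = 13.1·0.05341 = 0.7 mg/L.

0.700 mg/L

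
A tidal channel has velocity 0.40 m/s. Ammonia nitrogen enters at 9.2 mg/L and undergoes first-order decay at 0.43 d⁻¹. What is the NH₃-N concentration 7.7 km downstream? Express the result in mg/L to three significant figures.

8.36 mg/L

Travel time t = 7.7 km / 0.40 m/s = 7700/0.40 = 1.925e+04 s = 0.2228 d.
First-order decay: C = 9.2·exp(−0.43·0.2228) = 9.2·0.9086 = 8.36 mg/L.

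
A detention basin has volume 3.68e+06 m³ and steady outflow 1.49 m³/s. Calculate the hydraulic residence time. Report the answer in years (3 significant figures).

Q = 1.49 m³/s × 3.156e+07 s/yr = 4.702e+07 m³/yr.
Hydraulic residence time τ = V/Q = 3.68e+06/4.702e+07 = 0.07826 yr.

0.0783 yr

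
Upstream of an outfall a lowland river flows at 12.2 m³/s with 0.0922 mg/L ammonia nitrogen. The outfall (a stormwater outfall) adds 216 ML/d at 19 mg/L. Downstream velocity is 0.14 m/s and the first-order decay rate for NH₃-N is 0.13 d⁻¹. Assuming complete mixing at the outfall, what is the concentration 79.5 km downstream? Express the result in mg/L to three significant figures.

1.41 mg/L

216 ML/d = 2.5 m³/s.
After complete mixing, C₀ = (2.5·19 + 12.2·0.0922) / 14.7 = 3.308 mg/L.
Travel time t = 7.95e+04 m / 0.14 m/s = 5.679e+05 s = 6.572 d.
C = 3.308·exp(−0.13·6.572) = 3.308·0.4255 = 1.408 mg/L.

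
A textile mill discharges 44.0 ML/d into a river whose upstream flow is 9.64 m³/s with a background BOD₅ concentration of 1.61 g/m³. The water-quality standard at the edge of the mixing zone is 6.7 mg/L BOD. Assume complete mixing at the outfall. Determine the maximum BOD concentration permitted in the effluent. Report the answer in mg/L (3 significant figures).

103 mg/L

44.0 ML/d = 0.5093 m³/s.
Mass balance: 6.7·10.15 = 0.5093·Cₑ + 9.64·1.61.
Cₑ = (68 − 15.52) / 0.5093 = 103.1 mg/L.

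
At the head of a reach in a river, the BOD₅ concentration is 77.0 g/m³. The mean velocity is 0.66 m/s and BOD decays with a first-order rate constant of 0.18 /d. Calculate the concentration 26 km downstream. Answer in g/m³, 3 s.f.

Travel time t = 26 km / 0.66 m/s = 2.6e+04/0.66 = 3.939e+04 s = 0.4559 d.
First-order decay: C = 77.0·exp(−0.18·0.4559) = 77.0·0.9212 = 70.93 g/m³.

70.9 g/m³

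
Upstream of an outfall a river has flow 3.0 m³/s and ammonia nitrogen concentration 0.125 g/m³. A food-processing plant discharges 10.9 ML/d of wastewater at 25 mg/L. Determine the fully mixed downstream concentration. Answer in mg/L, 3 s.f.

1.13 mg/L

10.9 ML/d = 0.1262 m³/s.
Conservation of mass across the mixing zone: C = (0.1262·25 + 3·0.125) / (0.1262 + 3) = 3.529/3.126 = 1.129 mg/L.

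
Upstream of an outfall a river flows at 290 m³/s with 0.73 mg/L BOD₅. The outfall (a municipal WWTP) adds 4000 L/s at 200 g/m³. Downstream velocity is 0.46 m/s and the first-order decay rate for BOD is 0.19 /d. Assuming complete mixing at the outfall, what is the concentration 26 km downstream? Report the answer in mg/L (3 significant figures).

3.04 mg/L

4000 L/s = 4 m³/s.
After complete mixing, C₀ = (4·200 + 290·0.73) / 294 = 3.441 mg/L.
Travel time t = 2.6e+04 m / 0.46 m/s = 5.652e+04 s = 0.6542 d.
C = 3.441·exp(−0.19·0.6542) = 3.441·0.8831 = 3.039 mg/L.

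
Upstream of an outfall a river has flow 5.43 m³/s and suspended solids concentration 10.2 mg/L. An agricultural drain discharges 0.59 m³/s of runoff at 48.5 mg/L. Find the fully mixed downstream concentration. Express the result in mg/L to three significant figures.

By mass balance at complete mixing, C = (0.59·48.5 + 5.43·10.2) / (0.59 + 5.43) = 84/6.02 = 13.95 mg/L.

14.0 mg/L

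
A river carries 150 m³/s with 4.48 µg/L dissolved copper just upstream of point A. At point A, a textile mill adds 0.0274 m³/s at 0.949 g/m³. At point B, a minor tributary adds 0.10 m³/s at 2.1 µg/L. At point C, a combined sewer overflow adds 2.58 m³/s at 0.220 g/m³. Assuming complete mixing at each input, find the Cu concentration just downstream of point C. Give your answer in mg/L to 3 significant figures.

4.48 µg/L = 0.00448 mg/L.
After input A: C = (150·0.00448 + 0.0274·0.949) / 150 = 0.004653 mg/L.
2.1 µg/L = 0.0021 mg/L.
After input B: C = (150·0.004653 + 0.1·0.0021) / 150.1 = 0.004651 mg/L.
After input C: C = (150.1·0.004651 + 2.58·0.22) / 152.7 = 0.008289 mg/L.

0.00829 mg/L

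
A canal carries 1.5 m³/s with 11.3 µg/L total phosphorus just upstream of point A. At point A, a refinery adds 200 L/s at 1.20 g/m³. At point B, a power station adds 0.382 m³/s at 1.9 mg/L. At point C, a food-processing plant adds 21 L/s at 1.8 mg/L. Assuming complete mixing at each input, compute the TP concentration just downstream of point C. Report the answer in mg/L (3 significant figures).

11.3 µg/L = 0.0113 mg/L.
200 L/s = 0.2 m³/s.
After input A: C = (1.5·0.0113 + 0.2·1.2) / 1.7 = 0.1511 mg/L.
After input B: C = (1.7·0.1511 + 0.382·1.9) / 2.082 = 0.472 mg/L.
21 L/s = 0.021 m³/s.
After input C: C = (2.082·0.472 + 0.021·1.8) / 2.103 = 0.4853 mg/L.

0.485 mg/L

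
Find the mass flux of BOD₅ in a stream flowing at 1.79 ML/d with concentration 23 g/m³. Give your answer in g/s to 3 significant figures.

0.477 g/s

1.79 ML/d = 0.02072 m³/s.
Mass flux = Q·C = 0.02072 m³/s × 23 g/m³ = 0.4765 g/s.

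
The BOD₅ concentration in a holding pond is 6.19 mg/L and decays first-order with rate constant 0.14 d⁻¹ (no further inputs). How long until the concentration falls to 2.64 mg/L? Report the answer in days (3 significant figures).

6.09 d

t = ln(C₀/C)/k = ln(6.19/2.64)/0.14 = 0.8522/0.14 = 6.087 d.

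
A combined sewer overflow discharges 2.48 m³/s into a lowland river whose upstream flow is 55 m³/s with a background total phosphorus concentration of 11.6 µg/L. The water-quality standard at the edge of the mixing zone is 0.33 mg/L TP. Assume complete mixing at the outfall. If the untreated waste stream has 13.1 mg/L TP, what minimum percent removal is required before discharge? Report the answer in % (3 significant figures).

11.6 µg/L = 0.0116 mg/L.
Mass balance: 0.33·57.48 = 2.48·Cₑ + 55·0.0116.
Cₑ = (18.97 − 0.638) / 2.48 = 7.391 mg/L.
Required removal = 1 − 7.391/13.1 = 43.58 %.

43.6 %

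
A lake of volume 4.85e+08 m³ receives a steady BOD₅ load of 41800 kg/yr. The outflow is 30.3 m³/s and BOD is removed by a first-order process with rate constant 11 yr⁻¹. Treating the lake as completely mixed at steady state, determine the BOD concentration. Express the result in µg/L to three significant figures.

6.64 µg/L

Outflow Q = 30.3 m³/s × 3.156e+07 s/yr = 9.562e+08 m³/yr.
Steady-state CSTR mass balance: W = Q·C + k·V·C, so C = W/(Q + kV).
Q + kV = 9.562e+08 + 11·4.85e+08 = 6.291e+09 m³/yr.
C = 41800/6.291e+09 = 6.644e-06 kg/m³ = 0.006644 mg/L = 6.644 µg/L.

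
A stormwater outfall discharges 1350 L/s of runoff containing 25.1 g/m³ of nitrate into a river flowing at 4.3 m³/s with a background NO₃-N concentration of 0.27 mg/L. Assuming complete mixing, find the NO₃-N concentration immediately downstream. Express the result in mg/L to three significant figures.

6.20 mg/L

1350 L/s = 1.35 m³/s.
By mass balance at complete mixing, C = (1.35·25.1 + 4.3·0.27) / (1.35 + 4.3) = 35.05/5.65 = 6.203 mg/L.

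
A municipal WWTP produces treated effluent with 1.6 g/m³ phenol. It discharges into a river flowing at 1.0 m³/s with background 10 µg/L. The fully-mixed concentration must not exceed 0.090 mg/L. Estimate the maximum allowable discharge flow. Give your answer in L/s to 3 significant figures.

53.0 L/s

10 µg/L = 0.01 mg/L.
Mass balance at complete mixing: C_std·(Q_w + Q_r) = Q_w·C_e + Q_r·C_b.
Rearranging, Q_w = Q_r·(C_std − C_b)/(C_e − C_std) = 1.0·(0.09 − 0.01) / (1.6 − 0.09) = 0.05298 m³/s.
= 52.98 L/s.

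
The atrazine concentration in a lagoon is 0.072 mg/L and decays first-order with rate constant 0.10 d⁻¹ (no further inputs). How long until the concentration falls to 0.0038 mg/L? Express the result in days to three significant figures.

29.4 d

t = ln(C₀/C)/k = ln(0.072/0.0038)/0.10 = 2.942/0.10 = 29.42 d.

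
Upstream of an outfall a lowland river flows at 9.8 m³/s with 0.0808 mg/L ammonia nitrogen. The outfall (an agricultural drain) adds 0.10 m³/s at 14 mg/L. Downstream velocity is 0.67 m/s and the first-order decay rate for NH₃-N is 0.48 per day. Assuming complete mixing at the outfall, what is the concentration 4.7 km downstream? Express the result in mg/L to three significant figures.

After complete mixing, C₀ = (0.1·14 + 9.8·0.0808) / 9.9 = 0.2214 mg/L.
Travel time t = 4700 m / 0.67 m/s = 7015 s = 0.08119 d.
C = 0.2214·exp(−0.48·0.08119) = 0.2214·0.9618 = 0.2129 mg/L.

0.213 mg/L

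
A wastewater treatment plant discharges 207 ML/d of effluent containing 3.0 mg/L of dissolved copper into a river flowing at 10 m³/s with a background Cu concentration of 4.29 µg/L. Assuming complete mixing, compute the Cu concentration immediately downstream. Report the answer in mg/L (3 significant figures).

0.583 mg/L

207 ML/d = 2.396 m³/s.
4.29 µg/L = 0.00429 mg/L.
Conservation of mass across the mixing zone: C = (2.396·3 + 10·0.00429) / (2.396 + 10) = 7.23/12.4 = 0.5833 mg/L.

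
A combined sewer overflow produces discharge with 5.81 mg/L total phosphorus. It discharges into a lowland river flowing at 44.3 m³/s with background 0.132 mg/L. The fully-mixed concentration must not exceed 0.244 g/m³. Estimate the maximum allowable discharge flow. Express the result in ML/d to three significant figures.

77.0 ML/d

Mass balance at complete mixing: C_std·(Q_w + Q_r) = Q_w·C_e + Q_r·C_b.
Rearranging, Q_w = Q_r·(C_std − C_b)/(C_e − C_std) = 44.3·(0.244 − 0.132) / (5.81 − 0.244) = 0.8914 m³/s.
= 77.02 ML/d.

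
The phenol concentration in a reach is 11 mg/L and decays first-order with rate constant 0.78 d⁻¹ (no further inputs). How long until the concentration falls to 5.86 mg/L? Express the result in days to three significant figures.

t = ln(C₀/C)/k = ln(11/5.86)/0.78 = 0.6297/0.78 = 0.8074 d.

0.807 d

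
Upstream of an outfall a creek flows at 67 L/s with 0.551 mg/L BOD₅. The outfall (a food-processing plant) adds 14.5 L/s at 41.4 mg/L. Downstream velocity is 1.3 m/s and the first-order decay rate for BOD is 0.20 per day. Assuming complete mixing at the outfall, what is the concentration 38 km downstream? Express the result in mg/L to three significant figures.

7.31 mg/L

14.5 L/s = 0.0145 m³/s.
67 L/s = 0.067 m³/s.
After complete mixing, C₀ = (0.0145·41.4 + 0.067·0.551) / 0.0815 = 7.819 mg/L.
Travel time t = 3.8e+04 m / 1.3 m/s = 2.923e+04 s = 0.3383 d.
C = 7.819·exp(−0.20·0.3383) = 7.819·0.9346 = 7.307 mg/L.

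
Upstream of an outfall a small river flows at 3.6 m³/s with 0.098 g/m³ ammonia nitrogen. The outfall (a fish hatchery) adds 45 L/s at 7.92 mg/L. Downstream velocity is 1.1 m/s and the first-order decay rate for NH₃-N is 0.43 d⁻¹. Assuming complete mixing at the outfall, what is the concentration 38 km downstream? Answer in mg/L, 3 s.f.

45 L/s = 0.045 m³/s.
After complete mixing, C₀ = (0.045·7.92 + 3.6·0.098) / 3.645 = 0.1946 mg/L.
Travel time t = 3.8e+04 m / 1.1 m/s = 3.455e+04 s = 0.3998 d.
C = 0.1946·exp(−0.43·0.3998) = 0.1946·0.842 = 0.1638 mg/L.

0.164 mg/L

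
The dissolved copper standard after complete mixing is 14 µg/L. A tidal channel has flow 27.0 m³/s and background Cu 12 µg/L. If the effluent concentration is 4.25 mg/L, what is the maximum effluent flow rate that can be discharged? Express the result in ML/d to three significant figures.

12 µg/L = 0.012 mg/L.
14 µg/L = 0.014 mg/L.
Mass balance at complete mixing: C_std·(Q_w + Q_r) = Q_w·C_e + Q_r·C_b.
Rearranging, Q_w = Q_r·(C_std − C_b)/(C_e − C_std) = 27.0·(0.014 − 0.012) / (4.25 − 0.014) = 0.01275 m³/s.
= 1.101 ML/d.

1.10 ML/d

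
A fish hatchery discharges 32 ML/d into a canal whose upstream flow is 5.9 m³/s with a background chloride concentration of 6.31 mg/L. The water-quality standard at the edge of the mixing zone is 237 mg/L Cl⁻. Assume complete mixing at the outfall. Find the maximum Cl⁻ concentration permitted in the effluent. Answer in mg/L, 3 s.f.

32 ML/d = 0.3704 m³/s.
Mass balance: 237·6.27 = 0.3704·Cₑ + 5.9·6.31.
Cₑ = (1486 − 37.23) / 0.3704 = 3912 mg/L.

3910 mg/L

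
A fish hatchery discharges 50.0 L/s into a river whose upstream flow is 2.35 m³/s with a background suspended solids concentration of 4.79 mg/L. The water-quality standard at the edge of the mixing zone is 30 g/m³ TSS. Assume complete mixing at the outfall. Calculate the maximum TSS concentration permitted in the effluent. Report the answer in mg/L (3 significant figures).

1210 mg/L

50.0 L/s = 0.05 m³/s.
Mass balance: 30·2.4 = 0.05·Cₑ + 2.35·4.79.
Cₑ = (72 − 11.26) / 0.05 = 1215 mg/L.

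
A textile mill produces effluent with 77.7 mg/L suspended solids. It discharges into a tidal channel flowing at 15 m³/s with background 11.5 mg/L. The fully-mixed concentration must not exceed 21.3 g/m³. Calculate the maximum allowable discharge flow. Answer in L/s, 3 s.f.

2610 L/s

Mass balance at complete mixing: C_std·(Q_w + Q_r) = Q_w·C_e + Q_r·C_b.
Rearranging, Q_w = Q_r·(C_std − C_b)/(C_e − C_std) = 15·(21.3 − 11.5) / (77.7 − 21.3) = 2.606 m³/s.
= 2606 L/s.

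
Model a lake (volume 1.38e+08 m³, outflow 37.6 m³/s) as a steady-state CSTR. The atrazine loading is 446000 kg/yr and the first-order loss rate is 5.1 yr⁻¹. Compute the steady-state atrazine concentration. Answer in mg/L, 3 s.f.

0.236 mg/L

Outflow Q = 37.6 m³/s × 3.156e+07 s/yr = 1.187e+09 m³/yr.
Steady-state CSTR mass balance: W = Q·C + k·V·C, so C = W/(Q + kV).
Q + kV = 1.187e+09 + 5.1·1.38e+08 = 1.89e+09 m³/yr.
C = 446000/1.89e+09 = 0.0002359 kg/m³ = 0.2359 mg/L.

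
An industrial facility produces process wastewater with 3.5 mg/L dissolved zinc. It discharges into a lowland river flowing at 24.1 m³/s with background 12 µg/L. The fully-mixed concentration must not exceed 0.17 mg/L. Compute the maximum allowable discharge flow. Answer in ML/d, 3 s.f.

12 µg/L = 0.012 mg/L.
Mass balance at complete mixing: C_std·(Q_w + Q_r) = Q_w·C_e + Q_r·C_b.
Rearranging, Q_w = Q_r·(C_std − C_b)/(C_e − C_std) = 24.1·(0.17 − 0.012) / (3.5 − 0.17) = 1.143 m³/s.
= 98.8 ML/d.

98.8 ML/d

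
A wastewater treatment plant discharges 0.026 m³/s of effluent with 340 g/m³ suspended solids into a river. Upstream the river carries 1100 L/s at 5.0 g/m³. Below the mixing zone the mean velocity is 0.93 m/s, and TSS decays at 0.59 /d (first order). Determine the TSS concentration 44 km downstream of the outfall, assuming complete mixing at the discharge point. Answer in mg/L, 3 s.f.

9.22 mg/L

1100 L/s = 1.1 m³/s.
After complete mixing, C₀ = (0.026·340 + 1.1·5) / 1.126 = 12.74 mg/L.
Travel time t = 4.4e+04 m / 0.93 m/s = 4.731e+04 s = 0.5476 d.
C = 12.74·exp(−0.59·0.5476) = 12.74·0.7239 = 9.219 mg/L.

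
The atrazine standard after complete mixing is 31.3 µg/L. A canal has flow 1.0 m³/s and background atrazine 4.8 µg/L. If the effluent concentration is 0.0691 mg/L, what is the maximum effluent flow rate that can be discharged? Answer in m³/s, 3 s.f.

4.8 µg/L = 0.0048 mg/L.
31.3 µg/L = 0.0313 mg/L.
Mass balance at complete mixing: C_std·(Q_w + Q_r) = Q_w·C_e + Q_r·C_b.
Rearranging, Q_w = Q_r·(C_std − C_b)/(C_e − C_std) = 1.0·(0.0313 − 0.0048) / (0.0691 − 0.0313) = 0.7011 m³/s.

0.701 m³/s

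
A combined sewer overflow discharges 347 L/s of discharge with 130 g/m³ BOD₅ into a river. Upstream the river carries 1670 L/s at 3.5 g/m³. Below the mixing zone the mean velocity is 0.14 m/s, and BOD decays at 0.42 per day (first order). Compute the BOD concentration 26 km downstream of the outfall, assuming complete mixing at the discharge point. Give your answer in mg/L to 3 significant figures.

347 L/s = 0.347 m³/s.
1670 L/s = 1.67 m³/s.
After complete mixing, C₀ = (0.347·130 + 1.67·3.5) / 2.017 = 25.26 mg/L.
Travel time t = 2.6e+04 m / 0.14 m/s = 1.857e+05 s = 2.149 d.
C = 25.26·exp(−0.42·2.149) = 25.26·0.4054 = 10.24 mg/L.

10.2 mg/L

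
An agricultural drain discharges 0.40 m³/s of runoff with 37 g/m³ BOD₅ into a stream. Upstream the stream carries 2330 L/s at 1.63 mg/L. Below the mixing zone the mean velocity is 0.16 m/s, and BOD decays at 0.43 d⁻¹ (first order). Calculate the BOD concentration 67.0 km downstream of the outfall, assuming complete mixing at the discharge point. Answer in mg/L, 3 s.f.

0.848 mg/L

2330 L/s = 2.33 m³/s.
After complete mixing, C₀ = (0.4·37 + 2.33·1.63) / 2.73 = 6.812 mg/L.
Travel time t = 6.7e+04 m / 0.16 m/s = 4.188e+05 s = 4.847 d.
C = 6.812·exp(−0.43·4.847) = 6.812·0.1244 = 0.8476 mg/L.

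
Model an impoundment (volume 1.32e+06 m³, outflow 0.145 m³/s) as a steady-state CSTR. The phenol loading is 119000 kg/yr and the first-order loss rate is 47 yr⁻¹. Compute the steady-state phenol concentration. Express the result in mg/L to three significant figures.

1.79 mg/L

Outflow Q = 0.145 m³/s × 3.156e+07 s/yr = 4.576e+06 m³/yr.
Steady-state CSTR mass balance: W = Q·C + k·V·C, so C = W/(Q + kV).
Q + kV = 4.576e+06 + 47·1.32e+06 = 6.662e+07 m³/yr.
C = 119000/6.662e+07 = 0.001786 kg/m³ = 1.786 mg/L.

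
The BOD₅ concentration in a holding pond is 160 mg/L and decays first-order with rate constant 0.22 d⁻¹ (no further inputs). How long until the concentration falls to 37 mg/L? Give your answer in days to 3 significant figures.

t = ln(C₀/C)/k = ln(160/37)/0.22 = 1.464/0.22 = 6.656 d.

6.66 d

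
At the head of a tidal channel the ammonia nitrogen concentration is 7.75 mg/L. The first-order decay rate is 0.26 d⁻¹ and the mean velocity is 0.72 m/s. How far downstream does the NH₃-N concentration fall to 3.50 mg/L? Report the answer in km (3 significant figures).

From C = C₀·e^(−kt), t = ln(C₀/C)/k = ln(7.75/3.50)/0.26 = 0.7949/0.26 = 3.057 d.
Distance = v·t = 0.72 m/s × 2.642e+05 s = 1.902e+05 m = 190.2 km.

190 km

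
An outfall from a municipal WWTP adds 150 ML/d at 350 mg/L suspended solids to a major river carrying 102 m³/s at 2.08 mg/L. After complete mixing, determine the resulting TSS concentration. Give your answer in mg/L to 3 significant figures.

7.90 mg/L

150 ML/d = 1.736 m³/s.
By mass balance at complete mixing, C = (1.736·350 + 102·2.08) / (1.736 + 102) = 819.8/103.7 = 7.903 mg/L.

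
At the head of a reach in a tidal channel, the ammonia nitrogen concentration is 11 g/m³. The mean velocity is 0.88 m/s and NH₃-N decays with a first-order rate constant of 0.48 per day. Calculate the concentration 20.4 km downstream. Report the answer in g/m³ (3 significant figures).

9.67 g/m³

Travel time t = 20.4 km / 0.88 m/s = 2.04e+04/0.88 = 2.318e+04 s = 0.2683 d.
First-order decay: C = 11·exp(−0.48·0.2683) = 11·0.8792 = 9.671 g/m³.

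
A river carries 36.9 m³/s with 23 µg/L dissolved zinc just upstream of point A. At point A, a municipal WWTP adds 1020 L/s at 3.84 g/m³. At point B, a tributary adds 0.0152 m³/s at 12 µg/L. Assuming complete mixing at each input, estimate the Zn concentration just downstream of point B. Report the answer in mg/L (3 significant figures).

23 µg/L = 0.023 mg/L.
1020 L/s = 1.02 m³/s.
After input A: C = (36.9·0.023 + 1.02·3.84) / 37.92 = 0.1257 mg/L.
12 µg/L = 0.012 mg/L.
After input B: C = (37.92·0.1257 + 0.0152·0.012) / 37.94 = 0.1256 mg/L.

0.126 mg/L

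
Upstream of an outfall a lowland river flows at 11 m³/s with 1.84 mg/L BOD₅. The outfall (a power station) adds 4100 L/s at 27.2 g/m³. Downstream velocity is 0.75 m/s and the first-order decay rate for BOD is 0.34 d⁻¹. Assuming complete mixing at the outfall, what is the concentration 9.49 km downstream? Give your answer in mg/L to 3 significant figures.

8.30 mg/L

4100 L/s = 4.1 m³/s.
After complete mixing, C₀ = (4.1·27.2 + 11·1.84) / 15.1 = 8.726 mg/L.
Travel time t = 9490 m / 0.75 m/s = 1.265e+04 s = 0.1465 d.
C = 8.726·exp(−0.34·0.1465) = 8.726·0.9514 = 8.302 mg/L.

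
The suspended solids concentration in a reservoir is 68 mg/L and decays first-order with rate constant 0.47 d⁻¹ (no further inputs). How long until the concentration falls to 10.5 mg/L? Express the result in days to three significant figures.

t = ln(C₀/C)/k = ln(68/10.5)/0.47 = 1.868/0.47 = 3.975 d.

3.97 d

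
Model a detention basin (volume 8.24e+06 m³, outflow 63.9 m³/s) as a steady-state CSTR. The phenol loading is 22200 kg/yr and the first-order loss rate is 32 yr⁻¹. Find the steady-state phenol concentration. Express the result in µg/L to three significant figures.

9.74 µg/L

Outflow Q = 63.9 m³/s × 3.156e+07 s/yr = 2.017e+09 m³/yr.
Steady-state CSTR mass balance: W = Q·C + k·V·C, so C = W/(Q + kV).
Q + kV = 2.017e+09 + 32·8.24e+06 = 2.28e+09 m³/yr.
C = 22200/2.28e+09 = 9.736e-06 kg/m³ = 0.009736 mg/L = 9.736 µg/L.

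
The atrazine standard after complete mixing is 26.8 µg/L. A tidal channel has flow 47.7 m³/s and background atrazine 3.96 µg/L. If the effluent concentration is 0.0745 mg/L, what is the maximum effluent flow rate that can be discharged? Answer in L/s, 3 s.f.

3.96 µg/L = 0.00396 mg/L.
26.8 µg/L = 0.0268 mg/L.
Mass balance at complete mixing: C_std·(Q_w + Q_r) = Q_w·C_e + Q_r·C_b.
Rearranging, Q_w = Q_r·(C_std − C_b)/(C_e − C_std) = 47.7·(0.0268 − 0.00396) / (0.0745 − 0.0268) = 22.84 m³/s.
= 2.284e+04 L/s.

22800 L/s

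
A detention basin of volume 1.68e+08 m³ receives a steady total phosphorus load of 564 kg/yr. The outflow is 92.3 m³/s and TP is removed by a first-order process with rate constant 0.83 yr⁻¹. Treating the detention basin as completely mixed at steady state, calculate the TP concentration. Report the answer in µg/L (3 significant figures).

0.185 µg/L

Outflow Q = 92.3 m³/s × 3.156e+07 s/yr = 2.913e+09 m³/yr.
Steady-state CSTR mass balance: W = Q·C + k·V·C, so C = W/(Q + kV).
Q + kV = 2.913e+09 + 0.83·1.68e+08 = 3.052e+09 m³/yr.
C = 564/3.052e+09 = 1.848e-07 kg/m³ = 0.0001848 mg/L = 0.1848 µg/L.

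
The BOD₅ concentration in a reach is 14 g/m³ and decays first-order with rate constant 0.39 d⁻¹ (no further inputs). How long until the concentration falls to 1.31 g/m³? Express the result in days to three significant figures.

6.07 d

t = ln(C₀/C)/k = ln(14/1.31)/0.39 = 2.369/0.39 = 6.074 d.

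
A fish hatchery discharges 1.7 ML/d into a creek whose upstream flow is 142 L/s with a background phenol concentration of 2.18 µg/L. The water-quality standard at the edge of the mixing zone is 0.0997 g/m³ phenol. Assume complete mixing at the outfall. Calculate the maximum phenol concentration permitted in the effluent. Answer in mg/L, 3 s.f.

0.803 mg/L

1.7 ML/d = 0.01968 m³/s.
142 L/s = 0.142 m³/s.
2.18 µg/L = 0.00218 mg/L.
Mass balance: 0.0997·0.1617 = 0.01968·Cₑ + 0.142·0.00218.
Cₑ = (0.01612 − 0.0003096) / 0.01968 = 0.8035 mg/L.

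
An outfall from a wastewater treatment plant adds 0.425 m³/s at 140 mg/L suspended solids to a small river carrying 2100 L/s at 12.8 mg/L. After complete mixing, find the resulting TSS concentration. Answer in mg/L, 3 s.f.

2100 L/s = 2.1 m³/s.
By mass balance at complete mixing, C = (0.425·140 + 2.1·12.8) / (0.425 + 2.1) = 86.38/2.525 = 34.21 mg/L.

34.2 mg/L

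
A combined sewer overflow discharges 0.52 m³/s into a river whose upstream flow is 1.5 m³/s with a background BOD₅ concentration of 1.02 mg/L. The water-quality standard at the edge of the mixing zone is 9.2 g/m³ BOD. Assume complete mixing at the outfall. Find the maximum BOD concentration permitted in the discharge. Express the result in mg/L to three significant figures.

32.8 mg/L

Mass balance: 9.2·2.02 = 0.52·Cₑ + 1.5·1.02.
Cₑ = (18.58 − 1.53) / 0.52 = 32.8 mg/L.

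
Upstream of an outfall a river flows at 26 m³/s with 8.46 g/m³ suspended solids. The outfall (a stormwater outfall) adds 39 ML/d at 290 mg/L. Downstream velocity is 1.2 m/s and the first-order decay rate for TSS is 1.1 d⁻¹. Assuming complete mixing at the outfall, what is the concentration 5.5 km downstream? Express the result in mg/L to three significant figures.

39 ML/d = 0.4514 m³/s.
After complete mixing, C₀ = (0.4514·290 + 26·8.46) / 26.45 = 13.26 mg/L.
Travel time t = 5500 m / 1.2 m/s = 4583 s = 0.05305 d.
C = 13.26·exp(−1.1·0.05305) = 13.26·0.9433 = 12.51 mg/L.

12.5 mg/L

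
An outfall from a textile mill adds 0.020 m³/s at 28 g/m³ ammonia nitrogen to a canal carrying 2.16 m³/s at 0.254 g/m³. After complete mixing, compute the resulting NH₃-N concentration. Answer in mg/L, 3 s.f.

By mass balance at complete mixing, C = (0.02·28 + 2.16·0.254) / (0.02 + 2.16) = 1.109/2.18 = 0.5086 mg/L.

0.509 mg/L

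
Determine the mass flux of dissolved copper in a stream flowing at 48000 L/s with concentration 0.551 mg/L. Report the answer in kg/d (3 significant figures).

2290 kg/d

48000 L/s = 48 m³/s.
Mass flux = Q·C = 48 m³/s × 0.551 g/m³ = 26.45 g/s.
= 26.45 g/s × 86.4 = 2285 kg/d.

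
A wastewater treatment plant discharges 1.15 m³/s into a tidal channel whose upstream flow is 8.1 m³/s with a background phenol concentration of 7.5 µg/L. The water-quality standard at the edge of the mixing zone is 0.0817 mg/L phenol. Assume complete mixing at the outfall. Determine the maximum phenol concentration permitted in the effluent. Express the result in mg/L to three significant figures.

7.5 µg/L = 0.0075 mg/L.
Mass balance: 0.0817·9.25 = 1.15·Cₑ + 8.1·0.0075.
Cₑ = (0.7557 − 0.06075) / 1.15 = 0.6043 mg/L.

0.604 mg/L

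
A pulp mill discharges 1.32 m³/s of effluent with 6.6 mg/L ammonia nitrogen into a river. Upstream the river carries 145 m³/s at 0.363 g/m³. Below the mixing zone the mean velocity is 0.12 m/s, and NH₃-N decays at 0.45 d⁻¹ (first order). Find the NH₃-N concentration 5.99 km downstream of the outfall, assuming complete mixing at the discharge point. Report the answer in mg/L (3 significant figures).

After complete mixing, C₀ = (1.32·6.6 + 145·0.363) / 146.3 = 0.4193 mg/L.
Travel time t = 5990 m / 0.12 m/s = 4.992e+04 s = 0.5777 d.
C = 0.4193·exp(−0.45·0.5777) = 0.4193·0.7711 = 0.3233 mg/L.

0.323 mg/L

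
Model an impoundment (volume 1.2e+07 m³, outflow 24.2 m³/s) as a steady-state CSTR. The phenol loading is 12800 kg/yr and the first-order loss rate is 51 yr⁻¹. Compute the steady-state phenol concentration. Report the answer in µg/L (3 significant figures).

9.30 µg/L

Outflow Q = 24.2 m³/s × 3.156e+07 s/yr = 7.637e+08 m³/yr.
Steady-state CSTR mass balance: W = Q·C + k·V·C, so C = W/(Q + kV).
Q + kV = 7.637e+08 + 51·1.2e+07 = 1.376e+09 m³/yr.
C = 12800/1.376e+09 = 9.304e-06 kg/m³ = 0.009304 mg/L = 9.304 µg/L.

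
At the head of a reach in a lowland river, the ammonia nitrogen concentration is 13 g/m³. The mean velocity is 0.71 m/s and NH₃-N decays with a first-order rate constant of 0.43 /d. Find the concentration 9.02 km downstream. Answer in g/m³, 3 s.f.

12.2 g/m³

Travel time t = 9.02 km / 0.71 m/s = 9020/0.71 = 1.27e+04 s = 0.147 d.
First-order decay: C = 13·exp(−0.43·0.147) = 13·0.9387 = 12.2 g/m³.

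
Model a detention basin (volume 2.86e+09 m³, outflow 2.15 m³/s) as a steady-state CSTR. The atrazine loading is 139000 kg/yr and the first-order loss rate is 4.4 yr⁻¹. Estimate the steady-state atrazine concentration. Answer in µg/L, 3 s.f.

11.0 µg/L

Outflow Q = 2.15 m³/s × 3.156e+07 s/yr = 6.785e+07 m³/yr.
Steady-state CSTR mass balance: W = Q·C + k·V·C, so C = W/(Q + kV).
Q + kV = 6.785e+07 + 4.4·2.86e+09 = 1.265e+10 m³/yr.
C = 139000/1.265e+10 = 1.099e-05 kg/m³ = 0.01099 mg/L = 10.99 µg/L.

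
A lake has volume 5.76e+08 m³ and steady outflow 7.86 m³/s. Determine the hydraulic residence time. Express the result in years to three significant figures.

2.32 yr

Q = 7.86 m³/s × 3.156e+07 s/yr = 2.48e+08 m³/yr.
Hydraulic residence time τ = V/Q = 5.76e+08/2.48e+08 = 2.322 yr.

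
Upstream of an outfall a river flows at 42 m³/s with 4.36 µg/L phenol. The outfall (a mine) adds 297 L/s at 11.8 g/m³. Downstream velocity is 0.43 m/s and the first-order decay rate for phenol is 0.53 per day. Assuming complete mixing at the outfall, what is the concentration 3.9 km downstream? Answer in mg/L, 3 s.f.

297 L/s = 0.297 m³/s.
4.36 µg/L = 0.00436 mg/L.
After complete mixing, C₀ = (0.297·11.8 + 42·0.00436) / 42.3 = 0.08719 mg/L.
Travel time t = 3900 m / 0.43 m/s = 9070 s = 0.105 d.
C = 0.08719·exp(−0.53·0.105) = 0.08719·0.9459 = 0.08247 mg/L.

0.0825 mg/L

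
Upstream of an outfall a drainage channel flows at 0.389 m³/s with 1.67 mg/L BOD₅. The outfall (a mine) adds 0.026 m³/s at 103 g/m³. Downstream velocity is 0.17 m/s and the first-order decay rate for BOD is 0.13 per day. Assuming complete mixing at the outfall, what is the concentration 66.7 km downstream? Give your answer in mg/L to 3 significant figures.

After complete mixing, C₀ = (0.026·103 + 0.389·1.67) / 0.415 = 8.018 mg/L.
Travel time t = 6.67e+04 m / 0.17 m/s = 3.924e+05 s = 4.541 d.
C = 8.018·exp(−0.13·4.541) = 8.018·0.5541 = 4.443 mg/L.

4.44 mg/L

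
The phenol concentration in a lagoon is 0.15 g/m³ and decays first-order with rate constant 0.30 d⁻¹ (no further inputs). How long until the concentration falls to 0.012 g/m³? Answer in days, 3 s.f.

t = ln(C₀/C)/k = ln(0.15/0.012)/0.30 = 2.526/0.30 = 8.419 d.

8.42 d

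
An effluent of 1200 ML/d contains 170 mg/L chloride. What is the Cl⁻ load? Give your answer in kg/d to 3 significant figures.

1200 ML/d = 13.89 m³/s.
Mass flux = Q·C = 13.89 m³/s × 170 g/m³ = 2361 g/s.
= 2361 g/s × 86.4 = 2.04e+05 kg/d.

204000 kg/d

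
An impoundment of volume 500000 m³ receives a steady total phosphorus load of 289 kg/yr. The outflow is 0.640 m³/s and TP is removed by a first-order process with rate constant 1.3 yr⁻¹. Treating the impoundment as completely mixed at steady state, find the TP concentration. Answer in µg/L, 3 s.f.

13.9 µg/L

Outflow Q = 0.640 m³/s × 3.156e+07 s/yr = 2.02e+07 m³/yr.
Steady-state CSTR mass balance: W = Q·C + k·V·C, so C = W/(Q + kV).
Q + kV = 2.02e+07 + 1.3·500000 = 2.085e+07 m³/yr.
C = 289/2.085e+07 = 1.386e-05 kg/m³ = 0.01386 mg/L = 13.86 µg/L.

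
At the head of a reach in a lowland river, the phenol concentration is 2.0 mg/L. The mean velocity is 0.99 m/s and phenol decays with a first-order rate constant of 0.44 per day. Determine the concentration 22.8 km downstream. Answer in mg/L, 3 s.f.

Travel time t = 22.8 km / 0.99 m/s = 2.28e+04/0.99 = 2.303e+04 s = 0.2666 d.
First-order decay: C = 2.0·exp(−0.44·0.2666) = 2.0·0.8893 = 1.779 mg/L.

1.78 mg/L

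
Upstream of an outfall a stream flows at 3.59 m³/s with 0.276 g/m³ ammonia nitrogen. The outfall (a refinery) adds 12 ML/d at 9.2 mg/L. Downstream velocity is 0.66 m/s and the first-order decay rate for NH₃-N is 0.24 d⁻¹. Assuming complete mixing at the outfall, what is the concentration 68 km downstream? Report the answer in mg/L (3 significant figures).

0.457 mg/L

12 ML/d = 0.1389 m³/s.
After complete mixing, C₀ = (0.1389·9.2 + 3.59·0.276) / 3.729 = 0.6084 mg/L.
Travel time t = 6.8e+04 m / 0.66 m/s = 1.03e+05 s = 1.192 d.
C = 0.6084·exp(−0.24·1.192) = 0.6084·0.7511 = 0.457 mg/L.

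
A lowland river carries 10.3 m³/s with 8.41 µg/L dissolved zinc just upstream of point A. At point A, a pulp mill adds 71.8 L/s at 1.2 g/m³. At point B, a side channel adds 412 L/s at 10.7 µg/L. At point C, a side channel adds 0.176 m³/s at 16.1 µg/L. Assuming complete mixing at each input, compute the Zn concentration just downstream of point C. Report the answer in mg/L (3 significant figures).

8.41 µg/L = 0.00841 mg/L.
71.8 L/s = 0.0718 m³/s.
After input A: C = (10.3·0.00841 + 0.0718·1.2) / 10.37 = 0.01666 mg/L.
412 L/s = 0.412 m³/s.
10.7 µg/L = 0.0107 mg/L.
After input B: C = (10.37·0.01666 + 0.412·0.0107) / 10.78 = 0.01643 mg/L.
16.1 µg/L = 0.0161 mg/L.
After input C: C = (10.78·0.01643 + 0.176·0.0161) / 10.96 = 0.01643 mg/L.

0.0164 mg/L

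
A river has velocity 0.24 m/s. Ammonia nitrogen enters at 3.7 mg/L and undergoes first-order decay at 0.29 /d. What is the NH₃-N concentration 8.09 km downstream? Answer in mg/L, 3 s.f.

Travel time t = 8.09 km / 0.24 m/s = 8090/0.24 = 3.371e+04 s = 0.3901 d.
First-order decay: C = 3.7·exp(−0.29·0.3901) = 3.7·0.893 = 3.304 mg/L.

3.30 mg/L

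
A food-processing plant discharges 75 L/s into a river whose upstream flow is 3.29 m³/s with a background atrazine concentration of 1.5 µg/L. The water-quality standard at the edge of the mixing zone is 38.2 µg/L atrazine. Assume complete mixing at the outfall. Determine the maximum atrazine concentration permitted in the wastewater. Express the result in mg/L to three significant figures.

1.65 mg/L

75 L/s = 0.075 m³/s.
1.5 µg/L = 0.0015 mg/L.
38.2 µg/L = 0.0382 mg/L.
Mass balance: 0.0382·3.365 = 0.075·Cₑ + 3.29·0.0015.
Cₑ = (0.1285 − 0.004935) / 0.075 = 1.648 mg/L.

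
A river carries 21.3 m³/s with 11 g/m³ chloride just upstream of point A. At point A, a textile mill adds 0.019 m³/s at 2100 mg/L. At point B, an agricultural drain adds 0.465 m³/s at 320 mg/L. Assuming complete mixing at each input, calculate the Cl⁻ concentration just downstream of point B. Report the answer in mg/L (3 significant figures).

19.4 mg/L

After input A: C = (21.3·11 + 0.019·2100) / 21.32 = 12.86 mg/L.
After input B: C = (21.32·12.86 + 0.465·320) / 21.78 = 19.42 mg/L.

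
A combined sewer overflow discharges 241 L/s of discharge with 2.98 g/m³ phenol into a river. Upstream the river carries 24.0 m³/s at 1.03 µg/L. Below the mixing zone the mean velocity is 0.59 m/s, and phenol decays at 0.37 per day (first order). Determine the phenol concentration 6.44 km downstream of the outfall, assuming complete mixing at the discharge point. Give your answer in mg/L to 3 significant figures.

0.0292 mg/L

241 L/s = 0.241 m³/s.
1.03 µg/L = 0.00103 mg/L.
After complete mixing, C₀ = (0.241·2.98 + 24·0.00103) / 24.24 = 0.03065 mg/L.
Travel time t = 6440 m / 0.59 m/s = 1.092e+04 s = 0.1263 d.
C = 0.03065·exp(−0.37·0.1263) = 0.03065·0.9543 = 0.02925 mg/L.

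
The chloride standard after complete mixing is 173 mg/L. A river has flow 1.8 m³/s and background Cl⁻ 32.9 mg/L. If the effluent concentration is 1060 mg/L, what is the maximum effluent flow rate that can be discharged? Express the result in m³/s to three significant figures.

Mass balance at complete mixing: C_std·(Q_w + Q_r) = Q_w·C_e + Q_r·C_b.
Rearranging, Q_w = Q_r·(C_std − C_b)/(C_e − C_std) = 1.8·(173 − 32.9) / (1060 − 173) = 0.2843 m³/s.

0.284 m³/s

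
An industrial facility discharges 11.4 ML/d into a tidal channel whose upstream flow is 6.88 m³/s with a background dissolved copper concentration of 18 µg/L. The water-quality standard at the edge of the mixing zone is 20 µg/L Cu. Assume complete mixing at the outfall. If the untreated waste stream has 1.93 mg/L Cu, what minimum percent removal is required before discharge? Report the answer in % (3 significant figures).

93.6 %

11.4 ML/d = 0.1319 m³/s.
18 µg/L = 0.018 mg/L.
20 µg/L = 0.02 mg/L.
Mass balance: 0.02·7.012 = 0.1319·Cₑ + 6.88·0.018.
Cₑ = (0.1402 − 0.1238) / 0.1319 = 0.1243 mg/L.
Required removal = 1 − 0.1243/1.93 = 93.56 %.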